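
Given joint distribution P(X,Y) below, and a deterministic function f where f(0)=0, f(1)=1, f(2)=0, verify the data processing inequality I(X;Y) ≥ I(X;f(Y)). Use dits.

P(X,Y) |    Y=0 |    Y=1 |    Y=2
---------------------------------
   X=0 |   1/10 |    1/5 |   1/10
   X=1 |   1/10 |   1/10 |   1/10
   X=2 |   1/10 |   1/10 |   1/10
I(X;Y) = 0.0060, I(X;f(Y)) = 0.0060, inequality holds: 0.0060 ≥ 0.0060

Data Processing Inequality: For any Markov chain X → Y → Z, we have I(X;Y) ≥ I(X;Z).

Here Z = f(Y) is a deterministic function of Y, forming X → Y → Z.

Original I(X;Y) = 0.0060 dits

After applying f:
P(X,Z) where Z=f(Y):
- P(X,Z=0) = P(X,Y=0) + P(X,Y=2)
- P(X,Z=1) = P(X,Y=1)

I(X;Z) = I(X;f(Y)) = 0.0060 dits

Verification: 0.0060 ≥ 0.0060 ✓

Information cannot be created by processing; the function f can only lose information about X.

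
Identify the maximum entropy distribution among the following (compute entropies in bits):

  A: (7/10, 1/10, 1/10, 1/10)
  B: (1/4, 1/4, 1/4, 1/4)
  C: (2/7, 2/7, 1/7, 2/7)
B

For a discrete distribution over n outcomes, entropy is maximized by the uniform distribution.

Computing entropies:
H(A) = 1.3568 bits
H(B) = 2.0000 bits
H(C) = 1.9502 bits

The uniform distribution (where all probabilities equal 1/4) achieves the maximum entropy of log_2(4) = 2.0000 bits.

Distribution B has the highest entropy.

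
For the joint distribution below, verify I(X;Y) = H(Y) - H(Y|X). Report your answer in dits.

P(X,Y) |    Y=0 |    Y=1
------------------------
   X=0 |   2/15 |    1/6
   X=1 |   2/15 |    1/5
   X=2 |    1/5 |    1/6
I(X;Y) = 0.0034 dits

Mutual information has multiple equivalent forms:
- I(X;Y) = H(X) - H(X|Y)
- I(X;Y) = H(Y) - H(Y|X)
- I(X;Y) = H(X) + H(Y) - H(X,Y)

Computing all quantities:
H(X) = 0.4757, H(Y) = 0.3001, H(X,Y) = 0.7723
H(X|Y) = 0.4723, H(Y|X) = 0.2967

Verification:
H(X) - H(X|Y) = 0.4757 - 0.4723 = 0.0034
H(Y) - H(Y|X) = 0.3001 - 0.2967 = 0.0034
H(X) + H(Y) - H(X,Y) = 0.4757 + 0.3001 - 0.7723 = 0.0034

All forms give I(X;Y) = 0.0034 dits. ✓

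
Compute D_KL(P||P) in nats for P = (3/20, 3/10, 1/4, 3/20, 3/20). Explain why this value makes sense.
0.0000 nats

KL divergence satisfies the Gibbs inequality: D_KL(P||Q) ≥ 0 for all distributions P, Q.

D_KL(P||Q) = Σ p(x) log(p(x)/q(x))
Each term is p(x) × log_e(p(x)/p(x)) = p(x) × log_e(1) = 0, so the sum is 0.
D_KL(P||Q) = 0.0000 nats

When P = Q, the KL divergence is exactly 0, as there is no 'divergence' between identical distributions.

This non-negativity is a fundamental property: relative entropy cannot be negative because it measures how different Q is from P.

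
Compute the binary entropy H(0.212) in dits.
0.2244 dits

The binary entropy function is:
H(p) = -p log(p) - (1-p) log(1-p)

H(0.212) = -0.212 × log_10(0.212) - 0.788 × log_10(0.788)
H(0.212) = 0.2244 dits

Note: Binary entropy is maximized at p=0.5 (H=1 bit) and minimized at p=0 or p=1 (H=0).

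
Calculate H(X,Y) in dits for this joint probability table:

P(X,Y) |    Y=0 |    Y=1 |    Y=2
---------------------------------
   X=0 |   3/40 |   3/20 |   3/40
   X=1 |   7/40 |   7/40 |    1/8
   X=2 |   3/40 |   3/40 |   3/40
0.9233 dits

Joint entropy is H(X,Y) = -Σ_{x,y} p(x,y) log p(x,y).

Summing over all non-zero entries:
H(X,Y) = -[3/40·log_10(3/40) + 3/20·log_10(3/20) + 3/40·log_10(3/40) + 7/40·log_10(7/40) + 7/40·log_10(7/40) + 1/8·log_10(1/8) + 3/40·log_10(3/40) + 3/40·log_10(3/40) + 3/40·log_10(3/40)]
H(X,Y) = 0.9233 dits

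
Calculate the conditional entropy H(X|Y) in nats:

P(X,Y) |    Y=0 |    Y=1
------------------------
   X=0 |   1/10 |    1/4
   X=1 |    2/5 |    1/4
0.5968 nats

Using the chain rule: H(X|Y) = H(X,Y) - H(Y)

First, compute H(X,Y) = 1.2899 nats

Marginal P(Y) = (1/2, 1/2)
H(Y) = 0.6931 nats

H(X|Y) = H(X,Y) - H(Y) = 1.2899 - 0.6931 = 0.5968 nats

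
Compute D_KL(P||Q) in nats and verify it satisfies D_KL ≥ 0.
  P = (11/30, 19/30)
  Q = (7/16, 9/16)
0.0104 nats

KL divergence satisfies the Gibbs inequality: D_KL(P||Q) ≥ 0 for all distributions P, Q.

D_KL(P||Q) = Σ p(x) log(p(x)/q(x))
Term by term:
  x=0: 11/30 × log_e[(11/30)/(7/16)] = -0.0648
  x=1: 19/30 × log_e[(19/30)/(9/16)] = 0.0751
D_KL(P||Q) = 0.0104 nats

D_KL(P||Q) = 0.0104 ≥ 0 ✓

This non-negativity is a fundamental property: relative entropy cannot be negative because it measures how different Q is from P.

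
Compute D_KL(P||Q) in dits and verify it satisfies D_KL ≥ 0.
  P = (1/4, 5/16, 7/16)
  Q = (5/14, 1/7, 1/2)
0.0421 dits

KL divergence satisfies the Gibbs inequality: D_KL(P||Q) ≥ 0 for all distributions P, Q.

D_KL(P||Q) = Σ p(x) log(p(x)/q(x))
Term by term:
  x=0: 1/4 × log_10[(1/4)/(5/14)] = -0.0387
  x=1: 5/16 × log_10[(5/16)/(1/7)] = 0.1062
  x=2: 7/16 × log_10[(7/16)/(1/2)] = -0.0254
D_KL(P||Q) = 0.0421 dits

D_KL(P||Q) = 0.0421 ≥ 0 ✓

This non-negativity is a fundamental property: relative entropy cannot be negative because it measures how different Q is from P.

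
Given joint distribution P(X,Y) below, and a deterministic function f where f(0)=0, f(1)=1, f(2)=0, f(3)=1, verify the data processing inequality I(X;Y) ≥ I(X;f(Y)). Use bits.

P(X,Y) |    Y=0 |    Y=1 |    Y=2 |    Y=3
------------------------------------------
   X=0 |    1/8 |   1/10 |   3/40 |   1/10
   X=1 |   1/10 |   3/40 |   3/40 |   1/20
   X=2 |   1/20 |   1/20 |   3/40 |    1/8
I(X;Y) = 0.0478, I(X;f(Y)) = 0.0121, inequality holds: 0.0478 ≥ 0.0121

Data Processing Inequality: For any Markov chain X → Y → Z, we have I(X;Y) ≥ I(X;Z).

Here Z = f(Y) is a deterministic function of Y, forming X → Y → Z.

Original I(X;Y) = 0.0478 bits

After applying f:
P(X,Z) where Z=f(Y):
- P(X,Z=0) = P(X,Y=0) + P(X,Y=2)
- P(X,Z=1) = P(X,Y=1) + P(X,Y=3)

I(X;Z) = I(X;f(Y)) = 0.0121 bits

Verification: 0.0478 ≥ 0.0121 ✓

Information cannot be created by processing; the function f can only lose information about X.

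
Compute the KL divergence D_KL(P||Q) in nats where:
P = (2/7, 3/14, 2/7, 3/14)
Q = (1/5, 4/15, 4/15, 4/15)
0.0279 nats

KL divergence: D_KL(P||Q) = Σ p(x) log(p(x)/q(x))

Computing term by term:
  x=0: 2/7 × log_e[(2/7)/(1/5)] = 2/7 × 0.3567 = 0.1019
  x=1: 3/14 × log_e[(3/14)/(4/15)] = 3/14 × -0.2187 = -0.0469
  x=2: 2/7 × log_e[(2/7)/(4/15)] = 2/7 × 0.0690 = 0.0197
  x=3: 3/14 × log_e[(3/14)/(4/15)] = 3/14 × -0.2187 = -0.0469

D_KL(P||Q) = 0.0279 nats

Note: KL divergence is always non-negative and equals 0 iff P = Q.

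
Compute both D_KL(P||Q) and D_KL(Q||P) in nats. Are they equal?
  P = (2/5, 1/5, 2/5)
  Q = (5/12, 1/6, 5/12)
D_KL(P||Q) = 0.0038, D_KL(Q||P) = 0.0036

KL divergence is not symmetric: D_KL(P||Q) ≠ D_KL(Q||P) in general.

D_KL(P||Q) = 0.0038 nats
D_KL(Q||P) = 0.0036 nats

No, they are not equal!

This asymmetry is why KL divergence is not a true distance metric.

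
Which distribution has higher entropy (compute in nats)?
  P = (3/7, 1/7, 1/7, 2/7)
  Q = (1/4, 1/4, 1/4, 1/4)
Q

Computing entropies in nats:
H(P) = 1.2770
H(Q) = 1.3863

Distribution Q has higher entropy.

Intuition: The distribution closer to uniform (more spread out) has higher entropy.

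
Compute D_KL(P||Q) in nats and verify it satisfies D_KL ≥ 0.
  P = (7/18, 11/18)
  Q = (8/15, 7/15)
0.0420 nats

KL divergence satisfies the Gibbs inequality: D_KL(P||Q) ≥ 0 for all distributions P, Q.

D_KL(P||Q) = Σ p(x) log(p(x)/q(x))
Term by term:
  x=0: 7/18 × log_e[(7/18)/(8/15)] = -0.1228
  x=1: 11/18 × log_e[(11/18)/(7/15)] = 0.1648
D_KL(P||Q) = 0.0420 nats

D_KL(P||Q) = 0.0420 ≥ 0 ✓

This non-negativity is a fundamental property: relative entropy cannot be negative because it measures how different Q is from P.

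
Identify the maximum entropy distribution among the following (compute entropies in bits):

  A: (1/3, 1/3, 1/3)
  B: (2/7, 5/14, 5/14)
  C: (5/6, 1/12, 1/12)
A

For a discrete distribution over n outcomes, entropy is maximized by the uniform distribution.

Computing entropies:
H(A) = 1.5850 bits
H(B) = 1.5774 bits
H(C) = 0.8167 bits

The uniform distribution (where all probabilities equal 1/3) achieves the maximum entropy of log_2(3) = 1.5850 bits.

Distribution A has the highest entropy.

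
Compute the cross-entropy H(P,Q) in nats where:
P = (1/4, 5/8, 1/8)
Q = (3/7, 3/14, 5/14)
1.3033 nats

Cross-entropy: H(P,Q) = -Σ p(x) log q(x)

Alternatively: H(P,Q) = H(P) + D_KL(P||Q)
H(P) = 0.9003 nats
D_KL(P||Q) = 0.4030 nats

H(P,Q) = 0.9003 + 0.4030 = 1.3033 nats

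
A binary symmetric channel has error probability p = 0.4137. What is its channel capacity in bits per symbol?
0.0216 bits

For a binary symmetric channel (BSC) with error probability p:
Capacity C = 1 - H(p) bits per symbol

where H(p) = -p log₂(p) - (1-p) log₂(1-p) is the binary entropy function.

H(0.4137) = 0.9784 bits
C = 1 - 0.9784 = 0.0216 bits per symbol

This means we can reliably transmit up to 0.0216 bits of information per channel use.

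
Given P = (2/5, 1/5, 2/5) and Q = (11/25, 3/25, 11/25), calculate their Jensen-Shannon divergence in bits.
0.0087 bits

Jensen-Shannon divergence is:
JSD(P||Q) = 0.5 × D_KL(P||M) + 0.5 × D_KL(Q||M)
where M = 0.5 × (P + Q) is the mixture distribution.

M = 0.5 × (2/5, 1/5, 2/5) + 0.5 × (11/25, 3/25, 11/25) = (0.42, 4/25, 0.42)

D_KL(P||M) = 0.0081 bits
D_KL(Q||M) = 0.0093 bits

JSD(P||Q) = 0.5 × 0.0081 + 0.5 × 0.0093 = 0.0087 bits

Unlike KL divergence, JSD is symmetric and bounded: 0 ≤ JSD ≤ log(2).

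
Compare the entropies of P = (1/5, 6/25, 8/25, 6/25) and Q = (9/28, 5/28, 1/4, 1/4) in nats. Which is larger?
P

Computing entropies in nats:
H(P) = 1.3715
H(Q) = 1.3656

Distribution P has higher entropy.

Intuition: The distribution closer to uniform (more spread out) has higher entropy.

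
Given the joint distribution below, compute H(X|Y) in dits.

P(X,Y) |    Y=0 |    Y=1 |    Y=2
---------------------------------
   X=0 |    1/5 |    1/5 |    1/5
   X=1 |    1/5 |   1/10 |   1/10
0.2863 dits

Using the chain rule: H(X|Y) = H(X,Y) - H(Y)

First, compute H(X,Y) = 0.7592 dits

Marginal P(Y) = (2/5, 3/10, 3/10)
H(Y) = 0.4729 dits

H(X|Y) = H(X,Y) - H(Y) = 0.7592 - 0.4729 = 0.2863 dits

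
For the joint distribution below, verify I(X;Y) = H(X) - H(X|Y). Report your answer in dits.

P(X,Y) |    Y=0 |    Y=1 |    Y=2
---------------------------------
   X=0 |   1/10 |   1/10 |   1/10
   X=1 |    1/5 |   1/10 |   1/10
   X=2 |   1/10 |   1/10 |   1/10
I(X;Y) = 0.0060 dits

Mutual information has multiple equivalent forms:
- I(X;Y) = H(X) - H(X|Y)
- I(X;Y) = H(Y) - H(Y|X)
- I(X;Y) = H(X) + H(Y) - H(X,Y)

Computing all quantities:
H(X) = 0.4729, H(Y) = 0.4729, H(X,Y) = 0.9398
H(X|Y) = 0.4669, H(Y|X) = 0.4669

Verification:
H(X) - H(X|Y) = 0.4729 - 0.4669 = 0.0060
H(Y) - H(Y|X) = 0.4729 - 0.4669 = 0.0060
H(X) + H(Y) - H(X,Y) = 0.4729 + 0.4729 - 0.9398 = 0.0060

All forms give I(X;Y) = 0.0060 dits. ✓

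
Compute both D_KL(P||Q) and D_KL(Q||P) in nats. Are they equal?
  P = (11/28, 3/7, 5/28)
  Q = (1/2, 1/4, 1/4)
D_KL(P||Q) = 0.0762, D_KL(Q||P) = 0.0699

KL divergence is not symmetric: D_KL(P||Q) ≠ D_KL(Q||P) in general.

D_KL(P||Q) = 0.0762 nats
D_KL(Q||P) = 0.0699 nats

No, they are not equal!

This asymmetry is why KL divergence is not a true distance metric.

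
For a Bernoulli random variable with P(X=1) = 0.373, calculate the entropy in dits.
0.2869 dits

The binary entropy function is:
H(p) = -p log(p) - (1-p) log(1-p)

H(0.373) = -0.373 × log_10(0.373) - 0.627 × log_10(0.627)
H(0.373) = 0.2869 dits

Note: Binary entropy is maximized at p=0.5 (H=1 bit) and minimized at p=0 or p=1 (H=0).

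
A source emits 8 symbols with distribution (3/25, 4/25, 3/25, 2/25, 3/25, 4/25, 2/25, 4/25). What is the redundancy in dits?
0.0141 dits

Redundancy measures how far a source is from maximum entropy:
R = H_max - H(X)

Maximum entropy for 8 symbols: H_max = log_10(8) = 0.9031 dits
Actual entropy: H(X) = 0.8890 dits
Redundancy: R = 0.9031 - 0.8890 = 0.0141 dits

This redundancy represents potential for compression: the source could be compressed by 0.0141 dits per symbol.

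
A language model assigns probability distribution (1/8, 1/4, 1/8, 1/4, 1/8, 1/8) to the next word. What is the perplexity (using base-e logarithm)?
5.6569

Perplexity is e^H (or exp(H) for natural log).

First, H = -Σ p log p = 1.7329 nats
Perplexity = e^1.7329 = 5.6569

Interpretation: The model's uncertainty is equivalent to choosing uniformly among 5.7 options.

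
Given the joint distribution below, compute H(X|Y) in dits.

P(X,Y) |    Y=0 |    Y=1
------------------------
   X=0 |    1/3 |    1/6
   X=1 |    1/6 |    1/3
0.2764 dits

Using the chain rule: H(X|Y) = H(X,Y) - H(Y)

First, compute H(X,Y) = 0.5775 dits

Marginal P(Y) = (1/2, 1/2)
H(Y) = 0.3010 dits

H(X|Y) = H(X,Y) - H(Y) = 0.5775 - 0.3010 = 0.2764 dits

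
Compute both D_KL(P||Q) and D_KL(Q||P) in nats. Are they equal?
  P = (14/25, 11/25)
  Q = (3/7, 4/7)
D_KL(P||Q) = 0.0348, D_KL(Q||P) = 0.0347

KL divergence is not symmetric: D_KL(P||Q) ≠ D_KL(Q||P) in general.

D_KL(P||Q) = 0.0348 nats
D_KL(Q||P) = 0.0347 nats

No, they are not equal!

This asymmetry is why KL divergence is not a true distance metric.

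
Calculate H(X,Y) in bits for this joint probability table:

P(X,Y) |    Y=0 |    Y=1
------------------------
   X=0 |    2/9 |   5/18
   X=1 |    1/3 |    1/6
1.9547 bits

Joint entropy is H(X,Y) = -Σ_{x,y} p(x,y) log p(x,y).

Summing over all non-zero entries:
H(X,Y) = -[2/9·log_2(2/9) + 5/18·log_2(5/18) + 1/3·log_2(1/3) + 1/6·log_2(1/6)]
H(X,Y) = 1.9547 bits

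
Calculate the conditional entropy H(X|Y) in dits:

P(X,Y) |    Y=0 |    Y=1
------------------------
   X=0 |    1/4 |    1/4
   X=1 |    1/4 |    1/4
0.3010 dits

Using the chain rule: H(X|Y) = H(X,Y) - H(Y)

First, compute H(X,Y) = 0.6021 dits

Marginal P(Y) = (1/2, 1/2)
H(Y) = 0.3010 dits

H(X|Y) = H(X,Y) - H(Y) = 0.6021 - 0.3010 = 0.3010 dits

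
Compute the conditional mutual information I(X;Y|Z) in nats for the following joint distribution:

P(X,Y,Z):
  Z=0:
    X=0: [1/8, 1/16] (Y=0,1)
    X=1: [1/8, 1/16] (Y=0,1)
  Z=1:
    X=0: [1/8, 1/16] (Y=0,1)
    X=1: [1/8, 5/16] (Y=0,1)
0.0395 nats

Conditional mutual information: I(X;Y|Z) = H(X|Z) + H(Y|Z) - H(X,Y|Z)

H(Z) = 0.6616
H(X,Z) = 1.3033 → H(X|Z) = 0.6417
H(Y,Z) = 1.3209 → H(Y|Z) = 0.6593
H(X,Y,Z) = 1.9231 → H(X,Y|Z) = 1.2615

I(X;Y|Z) = 0.6417 + 0.6593 - 1.2615 = 0.0395 nats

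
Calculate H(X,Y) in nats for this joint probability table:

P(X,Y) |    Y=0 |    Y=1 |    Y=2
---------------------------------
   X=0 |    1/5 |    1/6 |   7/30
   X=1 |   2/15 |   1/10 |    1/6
1.7576 nats

Joint entropy is H(X,Y) = -Σ_{x,y} p(x,y) log p(x,y).

Summing over all non-zero entries:
H(X,Y) = -[1/5·log_e(1/5) + 1/6·log_e(1/6) + 7/30·log_e(7/30) + 2/15·log_e(2/15) + 1/10·log_e(1/10) + 1/6·log_e(1/6)]
H(X,Y) = 1.7576 nats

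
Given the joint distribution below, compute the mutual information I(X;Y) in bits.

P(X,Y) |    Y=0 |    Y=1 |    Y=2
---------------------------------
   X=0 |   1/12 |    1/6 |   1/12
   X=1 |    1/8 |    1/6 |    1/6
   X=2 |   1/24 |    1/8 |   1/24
0.0279 bits

Mutual information: I(X;Y) = H(X) + H(Y) - H(X,Y)

Marginals:
P(X) = (1/3, 11/24, 5/24), H(X) = 1.5157 bits
P(Y) = (1/4, 11/24, 7/24), H(Y) = 1.5343 bits

Joint entropy: H(X,Y) = 3.0221 bits

I(X;Y) = 1.5157 + 1.5343 - 3.0221 = 0.0279 bits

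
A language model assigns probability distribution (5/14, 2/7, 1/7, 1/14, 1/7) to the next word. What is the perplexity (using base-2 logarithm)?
4.3498

Perplexity is 2^H (or exp(H) for natural log).

First, H = -Σ p log p = 2.1210 bits
Perplexity = 2^2.1210 = 4.3498

Interpretation: The model's uncertainty is equivalent to choosing uniformly among 4.3 options.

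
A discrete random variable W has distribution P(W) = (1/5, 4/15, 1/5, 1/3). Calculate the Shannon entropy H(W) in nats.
1.3624 nats

Shannon entropy is H(X) = -Σ p(x) log p(x).

For P = (1/5, 4/15, 1/5, 1/3):
H = -1/5 × log_e(1/5) -4/15 × log_e(4/15) -1/5 × log_e(1/5) -1/3 × log_e(1/3)
H = 1.3624 nats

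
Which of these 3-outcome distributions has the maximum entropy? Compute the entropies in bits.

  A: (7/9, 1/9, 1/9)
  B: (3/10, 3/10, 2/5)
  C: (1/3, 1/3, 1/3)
C

For a discrete distribution over n outcomes, entropy is maximized by the uniform distribution.

Computing entropies:
H(A) = 0.9864 bits
H(B) = 1.5710 bits
H(C) = 1.5850 bits

The uniform distribution (where all probabilities equal 1/3) achieves the maximum entropy of log_2(3) = 1.5850 bits.

Distribution C has the highest entropy.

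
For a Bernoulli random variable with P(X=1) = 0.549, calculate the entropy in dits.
0.2989 dits

The binary entropy function is:
H(p) = -p log(p) - (1-p) log(1-p)

H(0.549) = -0.549 × log_10(0.549) - 0.451 × log_10(0.451)
H(0.549) = 0.2989 dits

Note: Binary entropy is maximized at p=0.5 (H=1 bit) and minimized at p=0 or p=1 (H=0).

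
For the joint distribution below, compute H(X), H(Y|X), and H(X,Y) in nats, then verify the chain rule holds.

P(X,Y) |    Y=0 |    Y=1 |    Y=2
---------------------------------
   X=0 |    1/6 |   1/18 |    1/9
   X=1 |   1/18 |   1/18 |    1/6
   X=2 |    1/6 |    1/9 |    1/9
H(X,Y) = 2.1100, H(X) = 1.0893, H(Y|X) = 1.0207 (all in nats)

Chain rule: H(X,Y) = H(X) + H(Y|X)

Left side — joint entropy directly:
H(X,Y) = -Σ p(x,y) log p(x,y) = 2.1100 nats

Right side — compute H(Y|X) from the conditional distributions:
P(X) = (1/3, 5/18, 7/18), so H(X) = 1.0893 nats
H(Y|X) = Σ_x P(X=x) · H(Y|X=x):
  P(Y|X=0) = (1/2, 1/6, 1/3), H(Y|X=0) = 1.0114, weight P(X=0) = 1/3
  P(Y|X=1) = (1/5, 1/5, 3/5), H(Y|X=1) = 0.9503, weight P(X=1) = 5/18
  P(Y|X=2) = (3/7, 2/7, 2/7), H(Y|X=2) = 1.0790, weight P(X=2) = 7/18
H(Y|X) = 1.0207 nats

H(X) + H(Y|X) = 1.0893 + 1.0207 = 2.1100 nats

Both sides equal 2.1100 nats. ✓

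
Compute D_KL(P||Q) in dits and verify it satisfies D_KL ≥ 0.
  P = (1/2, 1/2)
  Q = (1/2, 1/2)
0.0000 dits

KL divergence satisfies the Gibbs inequality: D_KL(P||Q) ≥ 0 for all distributions P, Q.

D_KL(P||Q) = Σ p(x) log(p(x)/q(x))
Term by term:
  x=0: 1/2 × log_10[(1/2)/(1/2)] = 0.0000
  x=1: 1/2 × log_10[(1/2)/(1/2)] = 0.0000
D_KL(P||Q) = 0.0000 dits

D_KL(P||Q) = 0.0000 ≥ 0 ✓

This non-negativity is a fundamental property: relative entropy cannot be negative because it measures how different Q is from P.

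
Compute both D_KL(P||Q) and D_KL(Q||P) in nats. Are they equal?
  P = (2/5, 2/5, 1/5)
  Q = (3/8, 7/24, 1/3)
D_KL(P||Q) = 0.0500, D_KL(Q||P) = 0.0539

KL divergence is not symmetric: D_KL(P||Q) ≠ D_KL(Q||P) in general.

D_KL(P||Q) = 0.0500 nats
D_KL(Q||P) = 0.0539 nats

No, they are not equal!

This asymmetry is why KL divergence is not a true distance metric.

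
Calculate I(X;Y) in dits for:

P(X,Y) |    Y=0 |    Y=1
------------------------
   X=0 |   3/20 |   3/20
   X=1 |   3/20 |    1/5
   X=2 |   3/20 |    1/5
0.0009 dits

Mutual information: I(X;Y) = H(X) + H(Y) - H(X,Y)

Marginals:
P(X) = (3/10, 7/20, 7/20), H(X) = 0.4760 dits
P(Y) = (9/20, 11/20), H(Y) = 0.2989 dits

Joint entropy: H(X,Y) = 0.7739 dits

I(X;Y) = 0.4760 + 0.2989 - 0.7739 = 0.0009 dits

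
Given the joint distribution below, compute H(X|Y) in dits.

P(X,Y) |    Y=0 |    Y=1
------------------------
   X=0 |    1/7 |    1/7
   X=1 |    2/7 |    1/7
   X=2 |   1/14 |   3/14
0.4418 dits

Using the chain rule: H(X|Y) = H(X,Y) - H(Y)

First, compute H(X,Y) = 0.7429 dits

Marginal P(Y) = (1/2, 1/2)
H(Y) = 0.3010 dits

H(X|Y) = H(X,Y) - H(Y) = 0.7429 - 0.3010 = 0.4418 dits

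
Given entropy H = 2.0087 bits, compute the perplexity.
4.0242

Perplexity is 2^H (or exp(H) for natural log).

H = 2.0087 bits
Perplexity = 2^2.0087 = 4.0242

Interpretation: The model's uncertainty is equivalent to choosing uniformly among 4.0 options.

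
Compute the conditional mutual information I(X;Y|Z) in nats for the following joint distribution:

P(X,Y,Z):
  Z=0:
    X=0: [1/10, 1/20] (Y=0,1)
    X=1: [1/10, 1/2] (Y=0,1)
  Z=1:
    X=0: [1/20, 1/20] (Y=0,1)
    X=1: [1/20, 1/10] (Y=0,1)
0.0726 nats

Conditional mutual information: I(X;Y|Z) = H(X|Z) + H(Y|Z) - H(X,Y|Z)

H(Z) = 0.5623
H(X,Z) = 1.1059 → H(X|Z) = 0.5436
H(Y,Z) = 1.1655 → H(Y|Z) = 0.6032
H(X,Y,Z) = 1.6365 → H(X,Y|Z) = 1.0742

I(X;Y|Z) = 0.5436 + 0.6032 - 1.0742 = 0.0726 nats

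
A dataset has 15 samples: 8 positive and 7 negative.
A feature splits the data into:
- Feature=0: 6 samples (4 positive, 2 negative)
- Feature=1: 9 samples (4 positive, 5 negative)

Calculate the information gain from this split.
0.0348 bits

Information Gain = H(Y) - H(Y|Feature)

Before split:
P(positive) = 8/15 = 0.5333
H(Y) = 0.9968 bits

After split:
Feature=0: H = 0.9183 bits (weight = 6/15)
Feature=1: H = 0.9911 bits (weight = 9/15)
H(Y|Feature) = (6/15)×0.9183 + (9/15)×0.9911 = 0.9620 bits

Information Gain = 0.9968 - 0.9620 = 0.0348 bits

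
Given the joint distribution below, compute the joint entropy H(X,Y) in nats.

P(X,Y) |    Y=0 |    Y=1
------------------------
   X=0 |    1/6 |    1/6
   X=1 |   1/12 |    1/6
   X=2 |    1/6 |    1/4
1.7482 nats

Joint entropy is H(X,Y) = -Σ_{x,y} p(x,y) log p(x,y).

Summing over all non-zero entries:
H(X,Y) = -[1/6·log_e(1/6) + 1/6·log_e(1/6) + 1/12·log_e(1/12) + 1/6·log_e(1/6) + 1/6·log_e(1/6) + 1/4·log_e(1/4)]
H(X,Y) = 1.7482 nats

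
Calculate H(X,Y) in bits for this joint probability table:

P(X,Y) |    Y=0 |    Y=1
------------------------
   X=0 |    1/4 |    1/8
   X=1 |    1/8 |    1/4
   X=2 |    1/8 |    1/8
2.5000 bits

Joint entropy is H(X,Y) = -Σ_{x,y} p(x,y) log p(x,y).

Summing over all non-zero entries:
H(X,Y) = -[1/4·log_2(1/4) + 1/8·log_2(1/8) + 1/8·log_2(1/8) + 1/4·log_2(1/4) + 1/8·log_2(1/8) + 1/8·log_2(1/8)]
H(X,Y) = 2.5000 bits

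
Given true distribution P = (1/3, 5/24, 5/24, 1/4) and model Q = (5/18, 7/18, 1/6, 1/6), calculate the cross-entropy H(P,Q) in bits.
2.0846 bits

Cross-entropy: H(P,Q) = -Σ p(x) log q(x)

Alternatively: H(P,Q) = H(P) + D_KL(P||Q)
H(P) = 1.9713 bits
D_KL(P||Q) = 0.1134 bits

H(P,Q) = 1.9713 + 0.1134 = 2.0846 bits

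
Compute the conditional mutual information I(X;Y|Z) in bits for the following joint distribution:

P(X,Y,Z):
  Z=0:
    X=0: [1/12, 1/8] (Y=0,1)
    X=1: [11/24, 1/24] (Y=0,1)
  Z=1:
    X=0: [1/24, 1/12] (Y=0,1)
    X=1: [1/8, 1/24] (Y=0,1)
0.1857 bits

Conditional mutual information: I(X;Y|Z) = H(X|Z) + H(Y|Z) - H(X,Y|Z)

H(Z) = 0.8709
H(X,Z) = 1.7773 → H(X|Z) = 0.9064
H(Y,Z) = 1.7158 → H(Y|Z) = 0.8449
H(X,Y,Z) = 2.4365 → H(X,Y|Z) = 1.5656

I(X;Y|Z) = 0.9064 + 0.8449 - 1.5656 = 0.1857 bits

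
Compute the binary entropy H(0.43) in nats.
0.6833 nats

The binary entropy function is:
H(p) = -p log(p) - (1-p) log(1-p)

H(0.43) = -0.43 × log_e(0.43) - 0.57 × log_e(0.57)
H(0.43) = 0.6833 nats

Note: Binary entropy is maximized at p=0.5 (H=1 bit) and minimized at p=0 or p=1 (H=0).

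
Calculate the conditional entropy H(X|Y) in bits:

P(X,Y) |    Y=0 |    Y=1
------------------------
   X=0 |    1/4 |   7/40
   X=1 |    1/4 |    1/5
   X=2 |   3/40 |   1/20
1.4171 bits

Using the chain rule: H(X|Y) = H(X,Y) - H(Y)

First, compute H(X,Y) = 2.4008 bits

Marginal P(Y) = (23/40, 17/40)
H(Y) = 0.9837 bits

H(X|Y) = H(X,Y) - H(Y) = 2.4008 - 0.9837 = 1.4171 bits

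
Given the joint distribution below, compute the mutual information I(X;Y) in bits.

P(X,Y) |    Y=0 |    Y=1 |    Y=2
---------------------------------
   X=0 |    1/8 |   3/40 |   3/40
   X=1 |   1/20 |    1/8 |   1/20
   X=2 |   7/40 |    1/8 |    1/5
0.0583 bits

Mutual information: I(X;Y) = H(X) + H(Y) - H(X,Y)

Marginals:
P(X) = (11/40, 9/40, 1/2), H(X) = 1.4964 bits
P(Y) = (7/20, 13/40, 13/40), H(Y) = 1.5841 bits

Joint entropy: H(X,Y) = 3.0222 bits

I(X;Y) = 1.4964 + 1.5841 - 3.0222 = 0.0583 bits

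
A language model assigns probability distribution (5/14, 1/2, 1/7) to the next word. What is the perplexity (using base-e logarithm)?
2.6974

Perplexity is e^H (or exp(H) for natural log).

First, H = -Σ p log p = 0.9923 nats
Perplexity = e^0.9923 = 2.6974

Interpretation: The model's uncertainty is equivalent to choosing uniformly among 2.7 options.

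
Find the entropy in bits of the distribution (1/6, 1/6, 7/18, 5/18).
1.9049 bits

Shannon entropy is H(X) = -Σ p(x) log p(x).

For P = (1/6, 1/6, 7/18, 5/18):
H = -1/6 × log_2(1/6) -1/6 × log_2(1/6) -7/18 × log_2(7/18) -5/18 × log_2(5/18)
H = 1.9049 bits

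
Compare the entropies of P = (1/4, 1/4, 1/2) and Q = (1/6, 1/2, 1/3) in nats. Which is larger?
P

Computing entropies in nats:
H(P) = 1.0397
H(Q) = 1.0114

Distribution P has higher entropy.

Intuition: The distribution closer to uniform (more spread out) has higher entropy.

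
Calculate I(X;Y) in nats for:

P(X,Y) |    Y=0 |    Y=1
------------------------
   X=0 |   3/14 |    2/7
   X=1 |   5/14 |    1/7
0.0423 nats

Mutual information: I(X;Y) = H(X) + H(Y) - H(X,Y)

Marginals:
P(X) = (1/2, 1/2), H(X) = 0.6931 nats
P(Y) = (4/7, 3/7), H(Y) = 0.6829 nats

Joint entropy: H(X,Y) = 1.3337 nats

I(X;Y) = 0.6931 + 0.6829 - 1.3337 = 0.0423 nats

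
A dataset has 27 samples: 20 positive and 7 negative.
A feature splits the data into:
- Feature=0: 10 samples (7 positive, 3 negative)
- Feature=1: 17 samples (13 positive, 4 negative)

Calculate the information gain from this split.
0.0036 bits

Information Gain = H(Y) - H(Y|Feature)

Before split:
P(positive) = 20/27 = 0.7407
H(Y) = 0.8256 bits

After split:
Feature=0: H = 0.8813 bits (weight = 10/27)
Feature=1: H = 0.7871 bits (weight = 17/27)
H(Y|Feature) = (10/27)×0.8813 + (17/27)×0.7871 = 0.8220 bits

Information Gain = 0.8256 - 0.8220 = 0.0036 bits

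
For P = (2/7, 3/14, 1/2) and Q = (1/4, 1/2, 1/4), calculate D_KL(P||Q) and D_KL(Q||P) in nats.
D_KL(P||Q) = 0.2032, D_KL(Q||P) = 0.2170

KL divergence is not symmetric: D_KL(P||Q) ≠ D_KL(Q||P) in general.

D_KL(P||Q) = 0.2032 nats
D_KL(Q||P) = 0.2170 nats

No, they are not equal!

This asymmetry is why KL divergence is not a true distance metric.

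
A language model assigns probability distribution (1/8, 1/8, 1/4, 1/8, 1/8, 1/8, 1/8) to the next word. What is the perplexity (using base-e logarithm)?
6.7272

Perplexity is e^H (or exp(H) for natural log).

First, H = -Σ p log p = 1.9062 nats
Perplexity = e^1.9062 = 6.7272

Interpretation: The model's uncertainty is equivalent to choosing uniformly among 6.7 options.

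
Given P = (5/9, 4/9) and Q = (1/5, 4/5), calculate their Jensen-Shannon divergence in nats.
0.0693 nats

Jensen-Shannon divergence is:
JSD(P||Q) = 0.5 × D_KL(P||M) + 0.5 × D_KL(Q||M)
where M = 0.5 × (P + Q) is the mixture distribution.

M = 0.5 × (5/9, 4/9) + 0.5 × (1/5, 4/5) = (0.377778, 0.622222)

D_KL(P||M) = 0.0647 nats
D_KL(Q||M) = 0.0739 nats

JSD(P||Q) = 0.5 × 0.0647 + 0.5 × 0.0739 = 0.0693 nats

Unlike KL divergence, JSD is symmetric and bounded: 0 ≤ JSD ≤ log(2).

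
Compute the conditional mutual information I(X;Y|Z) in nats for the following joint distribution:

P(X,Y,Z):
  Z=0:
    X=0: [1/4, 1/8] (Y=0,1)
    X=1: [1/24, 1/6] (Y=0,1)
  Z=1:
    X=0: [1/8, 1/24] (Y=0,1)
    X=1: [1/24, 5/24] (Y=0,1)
0.1355 nats

Conditional mutual information: I(X;Y|Z) = H(X|Z) + H(Y|Z) - H(X,Y|Z)

H(Z) = 0.6792
H(X,Z) = 1.3398 → H(X|Z) = 0.6606
H(Y,Z) = 1.3640 → H(Y|Z) = 0.6848
H(X,Y,Z) = 1.8891 → H(X,Y|Z) = 1.2099

I(X;Y|Z) = 0.6606 + 0.6848 - 1.2099 = 0.1355 nats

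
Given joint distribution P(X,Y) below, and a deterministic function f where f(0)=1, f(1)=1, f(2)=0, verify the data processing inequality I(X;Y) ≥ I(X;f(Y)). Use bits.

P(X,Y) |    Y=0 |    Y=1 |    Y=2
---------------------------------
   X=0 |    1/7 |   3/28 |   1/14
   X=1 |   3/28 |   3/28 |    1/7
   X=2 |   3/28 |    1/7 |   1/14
I(X;Y) = 0.0325, I(X;f(Y)) = 0.0251, inequality holds: 0.0325 ≥ 0.0251

Data Processing Inequality: For any Markov chain X → Y → Z, we have I(X;Y) ≥ I(X;Z).

Here Z = f(Y) is a deterministic function of Y, forming X → Y → Z.

Original I(X;Y) = 0.0325 bits

After applying f:
P(X,Z) where Z=f(Y):
- P(X,Z=0) = P(X,Y=2)
- P(X,Z=1) = P(X,Y=0) + P(X,Y=1)

I(X;Z) = I(X;f(Y)) = 0.0251 bits

Verification: 0.0325 ≥ 0.0251 ✓

Information cannot be created by processing; the function f can only lose information about X.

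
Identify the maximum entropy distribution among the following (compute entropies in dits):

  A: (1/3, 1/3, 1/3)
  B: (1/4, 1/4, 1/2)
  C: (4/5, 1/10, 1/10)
A

For a discrete distribution over n outcomes, entropy is maximized by the uniform distribution.

Computing entropies:
H(A) = 0.4771 dits
H(B) = 0.4515 dits
H(C) = 0.2775 dits

The uniform distribution (where all probabilities equal 1/3) achieves the maximum entropy of log_10(3) = 0.4771 dits.

Distribution A has the highest entropy.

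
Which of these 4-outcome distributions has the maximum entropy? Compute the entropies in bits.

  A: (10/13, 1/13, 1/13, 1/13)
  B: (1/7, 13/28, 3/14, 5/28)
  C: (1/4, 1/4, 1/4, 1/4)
C

For a discrete distribution over n outcomes, entropy is maximized by the uniform distribution.

Computing entropies:
H(A) = 1.1451 bits
H(B) = 1.8350 bits
H(C) = 2.0000 bits

The uniform distribution (where all probabilities equal 1/4) achieves the maximum entropy of log_2(4) = 2.0000 bits.

Distribution C has the highest entropy.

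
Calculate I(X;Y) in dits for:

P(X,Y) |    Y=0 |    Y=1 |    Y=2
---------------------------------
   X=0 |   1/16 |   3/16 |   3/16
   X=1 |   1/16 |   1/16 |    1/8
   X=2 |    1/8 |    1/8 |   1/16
0.0231 dits

Mutual information: I(X;Y) = H(X) + H(Y) - H(X,Y)

Marginals:
P(X) = (7/16, 1/4, 5/16), H(X) = 0.4654 dits
P(Y) = (1/4, 3/8, 3/8), H(Y) = 0.4700 dits

Joint entropy: H(X,Y) = 0.9123 dits

I(X;Y) = 0.4654 + 0.4700 - 0.9123 = 0.0231 dits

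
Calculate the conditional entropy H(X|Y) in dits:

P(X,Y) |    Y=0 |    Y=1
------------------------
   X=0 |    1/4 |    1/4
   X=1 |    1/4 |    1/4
0.3010 dits

Using the chain rule: H(X|Y) = H(X,Y) - H(Y)

First, compute H(X,Y) = 0.6021 dits

Marginal P(Y) = (1/2, 1/2)
H(Y) = 0.3010 dits

H(X|Y) = H(X,Y) - H(Y) = 0.6021 - 0.3010 = 0.3010 dits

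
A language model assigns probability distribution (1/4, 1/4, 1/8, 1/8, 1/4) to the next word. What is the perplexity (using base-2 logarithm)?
4.7568

Perplexity is 2^H (or exp(H) for natural log).

First, H = -Σ p log p = 2.2500 bits
Perplexity = 2^2.2500 = 4.7568

Interpretation: The model's uncertainty is equivalent to choosing uniformly among 4.8 options.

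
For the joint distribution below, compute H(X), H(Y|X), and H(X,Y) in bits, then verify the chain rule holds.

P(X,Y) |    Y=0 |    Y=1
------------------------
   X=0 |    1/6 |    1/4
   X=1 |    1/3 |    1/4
H(X,Y) = 1.9591, H(X) = 0.9799, H(Y|X) = 0.9793 (all in bits)

Chain rule: H(X,Y) = H(X) + H(Y|X)

Left side — joint entropy directly:
H(X,Y) = -Σ p(x,y) log p(x,y) = 1.9591 bits

Right side — compute H(Y|X) from the conditional distributions:
P(X) = (5/12, 7/12), so H(X) = 0.9799 bits
H(Y|X) = Σ_x P(X=x) · H(Y|X=x):
  P(Y|X=0) = (2/5, 3/5), H(Y|X=0) = 0.9710, weight P(X=0) = 5/12
  P(Y|X=1) = (4/7, 3/7), H(Y|X=1) = 0.9852, weight P(X=1) = 7/12
H(Y|X) = 0.9793 bits

H(X) + H(Y|X) = 0.9799 + 0.9793 = 1.9591 bits

Both sides equal 1.9591 bits. ✓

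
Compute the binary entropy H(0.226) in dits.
0.2321 dits

The binary entropy function is:
H(p) = -p log(p) - (1-p) log(1-p)

H(0.226) = -0.226 × log_10(0.226) - 0.774 × log_10(0.774)
H(0.226) = 0.2321 dits

Note: Binary entropy is maximized at p=0.5 (H=1 bit) and minimized at p=0 or p=1 (H=0).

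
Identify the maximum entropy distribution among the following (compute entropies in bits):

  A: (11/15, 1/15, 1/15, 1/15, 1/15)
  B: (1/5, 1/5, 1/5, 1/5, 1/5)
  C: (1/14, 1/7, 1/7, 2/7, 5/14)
B

For a discrete distribution over n outcomes, entropy is maximized by the uniform distribution.

Computing entropies:
H(A) = 1.3700 bits
H(B) = 2.3219 bits
H(C) = 2.1210 bits

The uniform distribution (where all probabilities equal 1/5) achieves the maximum entropy of log_2(5) = 2.3219 bits.

Distribution B has the highest entropy.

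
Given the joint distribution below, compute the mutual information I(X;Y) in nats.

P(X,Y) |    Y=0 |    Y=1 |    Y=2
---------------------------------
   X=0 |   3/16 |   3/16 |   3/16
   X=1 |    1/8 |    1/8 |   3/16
0.0048 nats

Mutual information: I(X;Y) = H(X) + H(Y) - H(X,Y)

Marginals:
P(X) = (9/16, 7/16), H(X) = 0.6853 nats
P(Y) = (5/16, 5/16, 3/8), H(Y) = 1.0948 nats

Joint entropy: H(X,Y) = 1.7753 nats

I(X;Y) = 0.6853 + 1.0948 - 1.7753 = 0.0048 nats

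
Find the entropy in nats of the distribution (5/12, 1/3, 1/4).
1.0776 nats

Shannon entropy is H(X) = -Σ p(x) log p(x).

For P = (5/12, 1/3, 1/4):
H = -5/12 × log_e(5/12) -1/3 × log_e(1/3) -1/4 × log_e(1/4)
H = 1.0776 nats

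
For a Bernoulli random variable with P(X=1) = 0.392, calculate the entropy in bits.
0.9661 bits

The binary entropy function is:
H(p) = -p log(p) - (1-p) log(1-p)

H(0.392) = -0.392 × log_2(0.392) - 0.608 × log_2(0.608)
H(0.392) = 0.9661 bits

Note: Binary entropy is maximized at p=0.5 (H=1 bit) and minimized at p=0 or p=1 (H=0).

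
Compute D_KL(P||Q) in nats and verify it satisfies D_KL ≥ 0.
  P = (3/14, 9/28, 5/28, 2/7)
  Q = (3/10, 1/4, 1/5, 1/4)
0.0266 nats

KL divergence satisfies the Gibbs inequality: D_KL(P||Q) ≥ 0 for all distributions P, Q.

D_KL(P||Q) = Σ p(x) log(p(x)/q(x))
Term by term:
  x=0: 3/14 × log_e[(3/14)/(3/10)] = -0.0721
  x=1: 9/28 × log_e[(9/28)/(1/4)] = 0.0808
  x=2: 5/28 × log_e[(5/28)/(1/5)] = -0.0202
  x=3: 2/7 × log_e[(2/7)/(1/4)] = 0.0382
D_KL(P||Q) = 0.0266 nats

D_KL(P||Q) = 0.0266 ≥ 0 ✓

This non-negativity is a fundamental property: relative entropy cannot be negative because it measures how different Q is from P.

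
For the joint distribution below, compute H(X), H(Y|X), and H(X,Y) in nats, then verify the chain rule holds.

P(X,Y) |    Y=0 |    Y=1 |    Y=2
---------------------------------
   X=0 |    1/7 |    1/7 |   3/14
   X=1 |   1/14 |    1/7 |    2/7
H(X,Y) = 1.7105, H(X) = 0.6931, H(Y|X) = 1.0173 (all in nats)

Chain rule: H(X,Y) = H(X) + H(Y|X)

Left side — joint entropy directly:
H(X,Y) = -Σ p(x,y) log p(x,y) = 1.7105 nats

Right side — compute H(Y|X) from the conditional distributions:
P(X) = (1/2, 1/2), so H(X) = 0.6931 nats
H(Y|X) = Σ_x P(X=x) · H(Y|X=x):
  P(Y|X=0) = (2/7, 2/7, 3/7), H(Y|X=0) = 1.0790, weight P(X=0) = 1/2
  P(Y|X=1) = (1/7, 2/7, 4/7), H(Y|X=1) = 0.9557, weight P(X=1) = 1/2
H(Y|X) = 1.0173 nats

H(X) + H(Y|X) = 0.6931 + 1.0173 = 1.7105 nats

Both sides equal 1.7105 nats. ✓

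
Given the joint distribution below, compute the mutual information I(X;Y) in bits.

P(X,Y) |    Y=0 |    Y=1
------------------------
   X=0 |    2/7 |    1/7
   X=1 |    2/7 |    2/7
0.0202 bits

Mutual information: I(X;Y) = H(X) + H(Y) - H(X,Y)

Marginals:
P(X) = (3/7, 4/7), H(X) = 0.9852 bits
P(Y) = (4/7, 3/7), H(Y) = 0.9852 bits

Joint entropy: H(X,Y) = 1.9502 bits

I(X;Y) = 0.9852 + 0.9852 - 1.9502 = 0.0202 bits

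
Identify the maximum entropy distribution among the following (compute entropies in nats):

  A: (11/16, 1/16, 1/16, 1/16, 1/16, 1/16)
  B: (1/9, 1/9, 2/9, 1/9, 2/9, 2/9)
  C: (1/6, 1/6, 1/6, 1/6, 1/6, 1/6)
C

For a discrete distribution over n outcomes, entropy is maximized by the uniform distribution.

Computing entropies:
H(A) = 1.1240 nats
H(B) = 1.7351 nats
H(C) = 1.7918 nats

The uniform distribution (where all probabilities equal 1/6) achieves the maximum entropy of log_e(6) = 1.7918 nats.

Distribution C has the highest entropy.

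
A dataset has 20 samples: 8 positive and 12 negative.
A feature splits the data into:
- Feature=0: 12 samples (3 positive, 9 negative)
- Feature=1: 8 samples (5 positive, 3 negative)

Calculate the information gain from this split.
0.1024 bits

Information Gain = H(Y) - H(Y|Feature)

Before split:
P(positive) = 8/20 = 0.4000
H(Y) = 0.9710 bits

After split:
Feature=0: H = 0.8113 bits (weight = 12/20)
Feature=1: H = 0.9544 bits (weight = 8/20)
H(Y|Feature) = (12/20)×0.8113 + (8/20)×0.9544 = 0.8685 bits

Information Gain = 0.9710 - 0.8685 = 0.1024 bits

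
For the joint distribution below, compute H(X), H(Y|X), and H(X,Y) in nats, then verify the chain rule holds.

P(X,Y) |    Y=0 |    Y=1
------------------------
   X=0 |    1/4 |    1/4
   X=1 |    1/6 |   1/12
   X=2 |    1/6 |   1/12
H(X,Y) = 1.7046, H(X) = 1.0397, H(Y|X) = 0.6648 (all in nats)

Chain rule: H(X,Y) = H(X) + H(Y|X)

Left side — joint entropy directly:
H(X,Y) = -Σ p(x,y) log p(x,y) = 1.7046 nats

Right side — compute H(Y|X) from the conditional distributions:
P(X) = (1/2, 1/4, 1/4), so H(X) = 1.0397 nats
H(Y|X) = Σ_x P(X=x) · H(Y|X=x):
  P(Y|X=0) = (1/2, 1/2), H(Y|X=0) = 0.6931, weight P(X=0) = 1/2
  P(Y|X=1) = (2/3, 1/3), H(Y|X=1) = 0.6365, weight P(X=1) = 1/4
  P(Y|X=2) = (2/3, 1/3), H(Y|X=2) = 0.6365, weight P(X=2) = 1/4
H(Y|X) = 0.6648 nats

H(X) + H(Y|X) = 1.0397 + 0.6648 = 1.7046 nats

Both sides equal 1.7046 nats. ✓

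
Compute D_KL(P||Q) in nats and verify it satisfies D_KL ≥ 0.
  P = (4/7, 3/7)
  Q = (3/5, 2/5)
0.0017 nats

KL divergence satisfies the Gibbs inequality: D_KL(P||Q) ≥ 0 for all distributions P, Q.

D_KL(P||Q) = Σ p(x) log(p(x)/q(x))
Term by term:
  x=0: 4/7 × log_e[(4/7)/(3/5)] = -0.0279
  x=1: 3/7 × log_e[(3/7)/(2/5)] = 0.0296
D_KL(P||Q) = 0.0017 nats

D_KL(P||Q) = 0.0017 ≥ 0 ✓

This non-negativity is a fundamental property: relative entropy cannot be negative because it measures how different Q is from P.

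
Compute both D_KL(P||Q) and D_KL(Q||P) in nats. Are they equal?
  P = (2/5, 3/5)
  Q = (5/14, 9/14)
D_KL(P||Q) = 0.0039, D_KL(Q||P) = 0.0039

KL divergence is not symmetric: D_KL(P||Q) ≠ D_KL(Q||P) in general.

D_KL(P||Q) = 0.0039 nats
D_KL(Q||P) = 0.0039 nats

In this case they happen to be equal (to 4 decimal places).

This asymmetry is why KL divergence is not a true distance metric.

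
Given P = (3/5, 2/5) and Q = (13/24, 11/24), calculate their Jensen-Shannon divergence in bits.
0.0025 bits

Jensen-Shannon divergence is:
JSD(P||Q) = 0.5 × D_KL(P||M) + 0.5 × D_KL(Q||M)
where M = 0.5 × (P + Q) is the mixture distribution.

M = 0.5 × (3/5, 2/5) + 0.5 × (13/24, 11/24) = (0.570833, 0.429167)

D_KL(P||M) = 0.0025 bits
D_KL(Q||M) = 0.0025 bits

JSD(P||Q) = 0.5 × 0.0025 + 0.5 × 0.0025 = 0.0025 bits

Unlike KL divergence, JSD is symmetric and bounded: 0 ≤ JSD ≤ log(2).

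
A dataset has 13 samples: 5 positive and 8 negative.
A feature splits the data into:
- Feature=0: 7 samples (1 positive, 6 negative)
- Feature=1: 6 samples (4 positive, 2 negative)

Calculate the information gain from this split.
0.2188 bits

Information Gain = H(Y) - H(Y|Feature)

Before split:
P(positive) = 5/13 = 0.3846
H(Y) = 0.9612 bits

After split:
Feature=0: H = 0.5917 bits (weight = 7/13)
Feature=1: H = 0.9183 bits (weight = 6/13)
H(Y|Feature) = (7/13)×0.5917 + (6/13)×0.9183 = 0.7424 bits

Information Gain = 0.9612 - 0.7424 = 0.2188 bits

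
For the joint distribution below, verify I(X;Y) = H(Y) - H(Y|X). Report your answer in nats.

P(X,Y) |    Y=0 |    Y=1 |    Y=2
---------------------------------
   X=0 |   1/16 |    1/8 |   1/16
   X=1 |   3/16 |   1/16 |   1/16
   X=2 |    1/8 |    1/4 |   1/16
I(X;Y) = 0.0683 nats

Mutual information has multiple equivalent forms:
- I(X;Y) = H(X) - H(X|Y)
- I(X;Y) = H(Y) - H(Y|X)
- I(X;Y) = H(X) + H(Y) - H(X,Y)

Computing all quantities:
H(X) = 1.0717, H(Y) = 1.0434, H(X,Y) = 2.0467
H(X|Y) = 1.0034, H(Y|X) = 0.9750

Verification:
H(X) - H(X|Y) = 1.0717 - 1.0034 = 0.0683
H(Y) - H(Y|X) = 1.0434 - 0.9750 = 0.0683
H(X) + H(Y) - H(X,Y) = 1.0717 + 1.0434 - 2.0467 = 0.0683

All forms give I(X;Y) = 0.0683 nats. ✓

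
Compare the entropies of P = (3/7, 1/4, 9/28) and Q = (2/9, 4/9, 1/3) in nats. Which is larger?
P

Computing entropies in nats:
H(P) = 1.0745
H(Q) = 1.0609

Distribution P has higher entropy.

Intuition: The distribution closer to uniform (more spread out) has higher entropy.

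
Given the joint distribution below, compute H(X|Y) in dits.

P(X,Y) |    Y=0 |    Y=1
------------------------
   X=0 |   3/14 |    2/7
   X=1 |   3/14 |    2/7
0.3010 dits

Using the chain rule: H(X|Y) = H(X,Y) - H(Y)

First, compute H(X,Y) = 0.5976 dits

Marginal P(Y) = (3/7, 4/7)
H(Y) = 0.2966 dits

H(X|Y) = H(X,Y) - H(Y) = 0.5976 - 0.2966 = 0.3010 dits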